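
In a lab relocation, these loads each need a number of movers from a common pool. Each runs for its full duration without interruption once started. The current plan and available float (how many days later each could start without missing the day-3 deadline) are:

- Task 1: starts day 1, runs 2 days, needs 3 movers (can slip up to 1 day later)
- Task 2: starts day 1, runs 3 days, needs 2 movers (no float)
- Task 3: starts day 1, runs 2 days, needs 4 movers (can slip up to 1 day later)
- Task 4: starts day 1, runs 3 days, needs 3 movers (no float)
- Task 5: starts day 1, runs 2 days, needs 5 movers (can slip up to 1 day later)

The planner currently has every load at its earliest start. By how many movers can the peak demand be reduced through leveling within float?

Early-start peak: d1:17  d2:17  d3:5 ⇒ 17.
Leveled (Task 1@1, Task 2@1, Task 3@1, Task 4@1, Task 5@1): d1:17  d2:17  d3:5 ⇒ 17.
Reduction 17 − 17 = 0.

0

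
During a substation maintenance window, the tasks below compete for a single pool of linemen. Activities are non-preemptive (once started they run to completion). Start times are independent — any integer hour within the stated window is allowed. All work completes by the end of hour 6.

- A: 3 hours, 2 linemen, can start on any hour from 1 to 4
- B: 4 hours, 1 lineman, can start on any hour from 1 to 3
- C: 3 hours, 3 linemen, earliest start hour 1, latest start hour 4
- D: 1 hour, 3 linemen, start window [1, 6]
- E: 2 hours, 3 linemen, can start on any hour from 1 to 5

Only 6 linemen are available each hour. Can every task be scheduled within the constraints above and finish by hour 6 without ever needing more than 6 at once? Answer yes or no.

yes

Schedule A@1, B@1, C@1, D@4, E@5: h1:6  h2:6  h3:6  h4:4  h5:3  h6:3 — peak 6 ≤ 6.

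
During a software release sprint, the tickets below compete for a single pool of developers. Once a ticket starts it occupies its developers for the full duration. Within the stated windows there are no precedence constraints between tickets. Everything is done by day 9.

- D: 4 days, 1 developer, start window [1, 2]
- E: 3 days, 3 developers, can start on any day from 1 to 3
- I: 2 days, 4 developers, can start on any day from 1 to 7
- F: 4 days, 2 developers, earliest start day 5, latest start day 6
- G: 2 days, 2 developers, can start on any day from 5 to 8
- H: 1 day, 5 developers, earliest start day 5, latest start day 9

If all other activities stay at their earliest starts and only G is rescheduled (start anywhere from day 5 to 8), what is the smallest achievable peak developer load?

G@5: d1:8  d2:8  d3:4  d4:1  d5:9  d6:4  d7:2  d8:2  d9:0 → peak 9
G@6: d1:8  d2:8  d3:4  d4:1  d5:7  d6:4  d7:4  d8:2  d9:0 → peak 8
G@7: d1:8  d2:8  d3:4  d4:1  d5:7  d6:2  d7:4  d8:4  d9:0 → peak 8
G@8: d1:8  d2:8  d3:4  d4:1  d5:7  d6:2  d7:2  d8:4  d9:2 → peak 8
Best is G@6, peak 8.

8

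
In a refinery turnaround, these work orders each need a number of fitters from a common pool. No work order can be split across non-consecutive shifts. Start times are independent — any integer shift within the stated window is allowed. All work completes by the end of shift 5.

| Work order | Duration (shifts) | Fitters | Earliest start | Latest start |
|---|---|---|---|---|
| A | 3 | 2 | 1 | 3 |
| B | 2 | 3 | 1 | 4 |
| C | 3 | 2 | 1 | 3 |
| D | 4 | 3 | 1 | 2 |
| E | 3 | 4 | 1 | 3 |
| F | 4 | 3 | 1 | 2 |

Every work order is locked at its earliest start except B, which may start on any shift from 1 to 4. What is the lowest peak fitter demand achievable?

14

B@1: s1:17  s2:17  s3:14  s4:6  s5:0 → peak 17
B@2: s1:14  s2:17  s3:17  s4:6  s5:0 → peak 17
B@3: s1:14  s2:14  s3:17  s4:9  s5:0 → peak 17
B@4: s1:14  s2:14  s3:14  s4:9  s5:3 → peak 14
Best is B@4, peak 14.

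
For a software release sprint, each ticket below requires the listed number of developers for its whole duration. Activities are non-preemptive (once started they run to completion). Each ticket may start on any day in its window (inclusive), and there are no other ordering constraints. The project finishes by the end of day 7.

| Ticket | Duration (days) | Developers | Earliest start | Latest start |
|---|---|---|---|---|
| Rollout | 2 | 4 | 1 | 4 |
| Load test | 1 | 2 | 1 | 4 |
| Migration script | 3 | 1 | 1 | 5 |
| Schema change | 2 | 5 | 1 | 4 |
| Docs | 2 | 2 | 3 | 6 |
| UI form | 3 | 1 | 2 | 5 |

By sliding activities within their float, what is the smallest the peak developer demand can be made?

Early-start (Rollout@1, Load test@1, Migration script@1, Schema change@1, Docs@3, UI form@2) gives peak 12: d1:12  d2:11  d3:4  d4:3  d5:0  d6:0  d7:0.
Shift Migration script→2, Schema change→3, Docs→5, UI form→5.
Schedule Rollout@1, Load test@1, Migration script@2, Schema change@3, Docs@5, UI form@5: d1:6  d2:5  d3:6  d4:6  d5:3  d6:3  d7:1 — peak 6.

6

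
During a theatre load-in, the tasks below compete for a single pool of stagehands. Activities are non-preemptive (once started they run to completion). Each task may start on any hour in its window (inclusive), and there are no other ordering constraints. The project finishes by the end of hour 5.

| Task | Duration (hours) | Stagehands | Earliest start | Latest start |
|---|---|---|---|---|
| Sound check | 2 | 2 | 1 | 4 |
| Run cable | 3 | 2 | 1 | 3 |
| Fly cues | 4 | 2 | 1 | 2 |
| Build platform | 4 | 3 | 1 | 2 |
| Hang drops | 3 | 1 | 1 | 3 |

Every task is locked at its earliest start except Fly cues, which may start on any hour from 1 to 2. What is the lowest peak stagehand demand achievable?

10

Fly cues@1: h1:10  h2:10  h3:8  h4:5  h5:0 → peak 10
Fly cues@2: h1:8  h2:10  h3:8  h4:5  h5:2 → peak 10
Best is Fly cues@1, peak 10.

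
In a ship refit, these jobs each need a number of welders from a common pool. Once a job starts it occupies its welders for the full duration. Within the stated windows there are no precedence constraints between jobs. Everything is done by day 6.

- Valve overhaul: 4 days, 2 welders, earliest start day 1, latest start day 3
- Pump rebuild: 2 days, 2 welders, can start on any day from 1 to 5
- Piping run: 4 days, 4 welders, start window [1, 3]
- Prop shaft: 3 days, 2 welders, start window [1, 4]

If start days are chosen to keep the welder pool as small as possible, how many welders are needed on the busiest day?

Early-start (Valve overhaul@1, Pump rebuild@1, Piping run@1, Prop shaft@1) gives peak 10: d1:10  d2:10  d3:8  d4:6  d5:0  d6:0.
Shift Prop shaft→3.
Schedule Valve overhaul@1, Pump rebuild@1, Piping run@1, Prop shaft@3: d1:8  d2:8  d3:8  d4:8  d5:2  d6:0 — peak 8.

8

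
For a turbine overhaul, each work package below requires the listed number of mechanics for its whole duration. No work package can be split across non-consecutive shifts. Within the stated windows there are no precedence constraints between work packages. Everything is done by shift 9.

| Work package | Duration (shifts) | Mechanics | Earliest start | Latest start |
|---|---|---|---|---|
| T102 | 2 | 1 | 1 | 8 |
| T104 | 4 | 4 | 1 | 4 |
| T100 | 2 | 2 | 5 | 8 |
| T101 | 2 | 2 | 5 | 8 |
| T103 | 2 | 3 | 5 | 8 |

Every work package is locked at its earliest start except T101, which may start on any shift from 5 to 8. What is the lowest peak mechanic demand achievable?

T101@5: s1:5  s2:5  s3:4  s4:4  s5:7  s6:7  s7:0  s8:0  s9:0 → peak 7
T101@6: s1:5  s2:5  s3:4  s4:4  s5:5  s6:7  s7:2  s8:0  s9:0 → peak 7
T101@7: s1:5  s2:5  s3:4  s4:4  s5:5  s6:5  s7:2  s8:2  s9:0 → peak 5
T101@8: s1:5  s2:5  s3:4  s4:4  s5:5  s6:5  s7:0  s8:2  s9:2 → peak 5
Best is T101@7, peak 5.

5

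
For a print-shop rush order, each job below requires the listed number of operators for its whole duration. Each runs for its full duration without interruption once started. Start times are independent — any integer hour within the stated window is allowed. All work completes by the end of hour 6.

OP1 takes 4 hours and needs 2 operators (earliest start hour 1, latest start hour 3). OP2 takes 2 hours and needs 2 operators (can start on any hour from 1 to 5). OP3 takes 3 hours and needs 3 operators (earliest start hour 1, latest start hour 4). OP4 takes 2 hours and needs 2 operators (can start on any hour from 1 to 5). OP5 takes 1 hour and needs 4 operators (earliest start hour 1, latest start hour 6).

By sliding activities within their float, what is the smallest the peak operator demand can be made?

6

Early-start (OP1@1, OP2@1, OP3@1, OP4@1, OP5@1) gives peak 13: h1:13  h2:9  h3:5  h4:2  h5:0  h6:0.
Shift OP3→3, OP5→6.
Schedule OP1@1, OP2@1, OP3@3, OP4@1, OP5@6: h1:6  h2:6  h3:5  h4:5  h5:3  h6:4 — peak 6.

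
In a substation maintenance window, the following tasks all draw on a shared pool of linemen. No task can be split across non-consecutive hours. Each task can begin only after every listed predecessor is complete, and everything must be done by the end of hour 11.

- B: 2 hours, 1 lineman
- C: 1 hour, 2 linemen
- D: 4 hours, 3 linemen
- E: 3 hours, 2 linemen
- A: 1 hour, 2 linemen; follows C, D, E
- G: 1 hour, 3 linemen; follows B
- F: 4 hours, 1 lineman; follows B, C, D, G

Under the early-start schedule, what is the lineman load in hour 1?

8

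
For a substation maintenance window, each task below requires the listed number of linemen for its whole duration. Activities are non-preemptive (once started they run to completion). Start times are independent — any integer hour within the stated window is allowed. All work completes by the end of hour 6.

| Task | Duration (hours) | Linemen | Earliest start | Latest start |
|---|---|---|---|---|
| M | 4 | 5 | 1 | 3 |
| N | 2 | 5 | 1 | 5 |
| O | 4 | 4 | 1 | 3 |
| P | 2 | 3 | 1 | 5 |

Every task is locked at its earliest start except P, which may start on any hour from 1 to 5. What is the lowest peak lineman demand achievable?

P@1: h1:17  h2:17  h3:9  h4:9  h5:0  h6:0 → peak 17
P@2: h1:14  h2:17  h3:12  h4:9  h5:0  h6:0 → peak 17
P@3: h1:14  h2:14  h3:12  h4:12  h5:0  h6:0 → peak 14
P@4: h1:14  h2:14  h3:9  h4:12  h5:3  h6:0 → peak 14
P@5: h1:14  h2:14  h3:9  h4:9  h5:3  h6:3 → peak 14
Best is P@3, peak 14.

14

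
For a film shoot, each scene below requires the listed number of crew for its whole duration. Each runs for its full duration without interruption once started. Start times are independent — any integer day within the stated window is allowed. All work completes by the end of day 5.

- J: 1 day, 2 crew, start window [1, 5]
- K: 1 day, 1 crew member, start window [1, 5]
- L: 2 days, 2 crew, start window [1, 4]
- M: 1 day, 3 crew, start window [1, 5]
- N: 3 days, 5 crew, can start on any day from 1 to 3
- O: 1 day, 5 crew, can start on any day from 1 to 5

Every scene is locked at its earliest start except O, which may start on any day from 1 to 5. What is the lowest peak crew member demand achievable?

13

O@1: d1:18  d2:7  d3:5  d4:0  d5:0 → peak 18
O@2: d1:13  d2:12  d3:5  d4:0  d5:0 → peak 13
O@3: d1:13  d2:7  d3:10  d4:0  d5:0 → peak 13
O@4: d1:13  d2:7  d3:5  d4:5  d5:0 → peak 13
O@5: d1:13  d2:7  d3:5  d4:0  d5:5 → peak 13
Best is O@2, peak 13.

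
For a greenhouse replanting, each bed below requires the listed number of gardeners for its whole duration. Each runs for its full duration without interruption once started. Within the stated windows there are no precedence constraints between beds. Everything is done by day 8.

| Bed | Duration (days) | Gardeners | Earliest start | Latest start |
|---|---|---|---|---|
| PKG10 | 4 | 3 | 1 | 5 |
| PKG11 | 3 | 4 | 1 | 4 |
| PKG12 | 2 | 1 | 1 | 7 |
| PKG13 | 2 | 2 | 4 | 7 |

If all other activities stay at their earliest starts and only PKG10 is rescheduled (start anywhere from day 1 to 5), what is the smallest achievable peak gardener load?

5

PKG10@1: d1:8  d2:8  d3:7  d4:5  d5:2  d6:0  d7:0  d8:0 → peak 8
PKG10@2: d1:5  d2:8  d3:7  d4:5  d5:5  d6:0  d7:0  d8:0 → peak 8
PKG10@3: d1:5  d2:5  d3:7  d4:5  d5:5  d6:3  d7:0  d8:0 → peak 7
PKG10@4: d1:5  d2:5  d3:4  d4:5  d5:5  d6:3  d7:3  d8:0 → peak 5
PKG10@5: d1:5  d2:5  d3:4  d4:2  d5:5  d6:3  d7:3  d8:3 → peak 5
Best is PKG10@4, peak 5.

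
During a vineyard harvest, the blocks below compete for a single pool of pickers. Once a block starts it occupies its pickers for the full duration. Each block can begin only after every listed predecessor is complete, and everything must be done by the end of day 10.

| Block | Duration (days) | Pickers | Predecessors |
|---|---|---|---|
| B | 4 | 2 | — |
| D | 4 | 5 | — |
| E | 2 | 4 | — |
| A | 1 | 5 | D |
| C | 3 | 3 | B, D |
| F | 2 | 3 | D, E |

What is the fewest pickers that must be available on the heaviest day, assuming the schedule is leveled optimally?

7

Early-start (B@1, D@1, E@1, A@5, C@5, F@5) gives peak 11: d1:11  d2:11  d3:7  d4:7  d5:11  d6:6  d7:3  d8:0  d9:0  d10:0.
Shift E→5, A→7, C→8, F→8.
Schedule B@1, D@1, E@5, A@7, C@8, F@8: d1:7  d2:7  d3:7  d4:7  d5:4  d6:4  d7:5  d8:6  d9:6  d10:3 — peak 7.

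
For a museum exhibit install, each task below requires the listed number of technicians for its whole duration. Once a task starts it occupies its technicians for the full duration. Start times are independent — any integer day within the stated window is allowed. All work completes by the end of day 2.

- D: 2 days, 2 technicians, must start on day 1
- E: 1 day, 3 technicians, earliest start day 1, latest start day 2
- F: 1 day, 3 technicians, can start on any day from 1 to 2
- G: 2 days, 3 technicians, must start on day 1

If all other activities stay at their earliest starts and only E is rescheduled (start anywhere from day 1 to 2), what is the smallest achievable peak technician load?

E@1: d1:11  d2:5 → peak 11
E@2: d1:8  d2:8 → peak 8
Best is E@2, peak 8.

8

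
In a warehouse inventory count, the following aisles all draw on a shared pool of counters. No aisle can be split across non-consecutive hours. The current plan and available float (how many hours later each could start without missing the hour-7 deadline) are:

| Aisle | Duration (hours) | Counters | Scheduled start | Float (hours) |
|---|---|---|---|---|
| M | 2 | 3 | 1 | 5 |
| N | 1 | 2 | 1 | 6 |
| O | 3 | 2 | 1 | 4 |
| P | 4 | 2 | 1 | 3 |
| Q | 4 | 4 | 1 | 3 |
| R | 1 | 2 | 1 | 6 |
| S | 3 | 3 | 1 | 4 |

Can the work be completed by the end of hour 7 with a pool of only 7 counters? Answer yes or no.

The minimum achievable peak is 8; 7 < 8, so no feasible schedule stays within the cap.

no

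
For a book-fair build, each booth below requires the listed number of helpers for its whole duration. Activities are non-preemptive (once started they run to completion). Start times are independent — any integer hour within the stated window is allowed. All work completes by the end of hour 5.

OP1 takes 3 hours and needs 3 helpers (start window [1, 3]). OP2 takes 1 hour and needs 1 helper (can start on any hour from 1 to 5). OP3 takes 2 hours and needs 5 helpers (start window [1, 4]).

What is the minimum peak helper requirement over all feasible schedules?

5

Early-start (OP1@1, OP2@1, OP3@1) gives peak 9: h1:9  h2:8  h3:3  h4:0  h5:0.
Shift OP3→4.
Schedule OP1@1, OP2@1, OP3@4: h1:4  h2:3  h3:3  h4:5  h5:5 — peak 5.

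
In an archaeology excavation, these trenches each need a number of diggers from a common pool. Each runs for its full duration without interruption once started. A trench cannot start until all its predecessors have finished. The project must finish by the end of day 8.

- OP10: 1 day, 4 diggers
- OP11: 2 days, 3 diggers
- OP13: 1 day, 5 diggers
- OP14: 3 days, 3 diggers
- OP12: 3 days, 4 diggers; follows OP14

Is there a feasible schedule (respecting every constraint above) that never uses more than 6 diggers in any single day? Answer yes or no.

yes

Schedule OP10@1, OP11@2, OP13@5, OP14@2, OP12@6: d1:4  d2:6  d3:6  d4:3  d5:5  d6:4  d7:4  d8:4 — peak 6 ≤ 6.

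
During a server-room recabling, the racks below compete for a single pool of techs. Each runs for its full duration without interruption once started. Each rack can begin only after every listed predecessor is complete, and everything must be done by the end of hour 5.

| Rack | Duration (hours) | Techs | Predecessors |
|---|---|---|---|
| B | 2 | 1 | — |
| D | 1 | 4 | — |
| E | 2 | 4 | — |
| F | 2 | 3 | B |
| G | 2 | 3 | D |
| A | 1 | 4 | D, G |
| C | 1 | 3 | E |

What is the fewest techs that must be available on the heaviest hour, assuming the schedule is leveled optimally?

Early-start (B@1, D@1, E@1, F@3, G@2, A@4, C@3) gives peak 9: h1:9  h2:8  h3:9  h4:7  h5:0.
Shift E→2, F→4, C→5.
Schedule B@1, D@1, E@2, F@4, G@2, A@4, C@5: h1:5  h2:8  h3:7  h4:7  h5:6 — peak 8.

8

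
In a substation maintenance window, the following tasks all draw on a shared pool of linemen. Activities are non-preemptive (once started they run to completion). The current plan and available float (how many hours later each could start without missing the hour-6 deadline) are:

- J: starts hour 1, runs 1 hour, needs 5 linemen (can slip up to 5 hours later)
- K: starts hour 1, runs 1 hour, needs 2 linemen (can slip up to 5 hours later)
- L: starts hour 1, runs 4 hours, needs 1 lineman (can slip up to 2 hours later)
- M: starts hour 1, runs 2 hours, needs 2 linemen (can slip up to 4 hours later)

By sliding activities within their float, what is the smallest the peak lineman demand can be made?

Early-start (J@1, K@1, L@1, M@1) gives peak 10: h1:10  h2:3  h3:1  h4:1  h5:0  h6:0.
Shift K→2, L→2, M→2.
Schedule J@1, K@2, L@2, M@2: h1:5  h2:5  h3:3  h4:1  h5:1  h6:0 — peak 5.

5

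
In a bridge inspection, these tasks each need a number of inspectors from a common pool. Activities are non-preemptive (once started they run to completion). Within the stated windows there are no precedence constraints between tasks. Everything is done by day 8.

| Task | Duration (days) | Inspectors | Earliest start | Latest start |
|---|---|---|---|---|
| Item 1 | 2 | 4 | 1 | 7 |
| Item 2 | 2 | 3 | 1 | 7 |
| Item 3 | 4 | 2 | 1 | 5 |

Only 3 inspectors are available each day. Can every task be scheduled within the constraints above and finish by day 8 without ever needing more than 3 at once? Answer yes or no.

no

The minimum achievable peak is 4; 3 < 4, so no feasible schedule stays within the cap.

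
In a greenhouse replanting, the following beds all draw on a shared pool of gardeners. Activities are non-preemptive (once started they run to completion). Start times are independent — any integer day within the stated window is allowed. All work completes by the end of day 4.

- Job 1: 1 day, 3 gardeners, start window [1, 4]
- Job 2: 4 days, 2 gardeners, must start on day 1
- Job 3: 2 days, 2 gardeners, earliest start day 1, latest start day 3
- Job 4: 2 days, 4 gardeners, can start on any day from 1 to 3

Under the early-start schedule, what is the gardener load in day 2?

8

At early start, day 2 has: Job 2, Job 3, Job 4.
Demand: 2 + 2 + 4 = 8.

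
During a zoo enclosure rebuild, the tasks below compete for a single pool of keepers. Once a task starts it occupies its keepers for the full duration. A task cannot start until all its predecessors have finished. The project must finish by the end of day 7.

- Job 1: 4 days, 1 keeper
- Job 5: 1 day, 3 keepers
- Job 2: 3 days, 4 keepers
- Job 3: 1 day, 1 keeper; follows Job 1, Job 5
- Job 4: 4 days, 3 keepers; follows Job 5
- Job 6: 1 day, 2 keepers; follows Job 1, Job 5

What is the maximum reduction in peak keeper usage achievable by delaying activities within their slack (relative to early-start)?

1

Early-start peak: d1:8  d2:8  d3:8  d4:4  d5:6  d6:0  d7:0 ⇒ 8.
Leveled (Job 1@1, Job 5@1, Job 2@5, Job 3@6, Job 4@2, Job 6@6): d1:4  d2:4  d3:4  d4:4  d5:7  d6:7  d7:4 ⇒ 7.
Reduction 8 − 7 = 1.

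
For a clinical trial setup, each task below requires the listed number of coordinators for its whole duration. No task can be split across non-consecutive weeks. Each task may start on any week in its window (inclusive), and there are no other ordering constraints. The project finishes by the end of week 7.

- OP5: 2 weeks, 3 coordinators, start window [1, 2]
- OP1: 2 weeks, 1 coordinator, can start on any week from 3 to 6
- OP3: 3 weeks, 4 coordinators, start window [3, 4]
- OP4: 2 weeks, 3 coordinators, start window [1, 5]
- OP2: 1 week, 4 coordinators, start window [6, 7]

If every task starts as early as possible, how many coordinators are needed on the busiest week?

Early-start schedule: OP5@1, OP1@3, OP3@3, OP4@1, OP2@6.
Load per week: week 1: 6, week 2: 6, week 3: 5, week 4: 5, week 5: 4, week 6: 4, week 7: 0.
Peak is 6.

6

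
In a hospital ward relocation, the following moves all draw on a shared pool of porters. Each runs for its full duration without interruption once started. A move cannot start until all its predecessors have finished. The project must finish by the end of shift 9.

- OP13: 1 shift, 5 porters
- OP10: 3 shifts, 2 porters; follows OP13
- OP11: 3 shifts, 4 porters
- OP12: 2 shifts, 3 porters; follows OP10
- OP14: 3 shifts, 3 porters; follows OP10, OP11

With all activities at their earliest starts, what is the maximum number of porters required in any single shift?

9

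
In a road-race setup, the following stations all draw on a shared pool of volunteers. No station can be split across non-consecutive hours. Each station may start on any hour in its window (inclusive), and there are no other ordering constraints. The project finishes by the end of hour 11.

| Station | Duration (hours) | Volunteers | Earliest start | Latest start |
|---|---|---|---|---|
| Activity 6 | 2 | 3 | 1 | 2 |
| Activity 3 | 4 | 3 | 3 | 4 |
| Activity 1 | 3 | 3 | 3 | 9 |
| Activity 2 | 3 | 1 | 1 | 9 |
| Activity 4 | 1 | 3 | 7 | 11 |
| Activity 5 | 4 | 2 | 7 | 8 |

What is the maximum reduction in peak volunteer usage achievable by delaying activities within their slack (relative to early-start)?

Early-start peak: h1:4  h2:4  h3:7  h4:6  h5:6  h6:3  h7:5  h8:2  h9:2  h10:2  h11:0 ⇒ 7.
Leveled (Activity 6@1, Activity 3@3, Activity 1@7, Activity 2@1, Activity 4@10, Activity 5@7): h1:4  h2:4  h3:4  h4:3  h5:3  h6:3  h7:5  h8:5  h9:5  h10:5  h11:0 ⇒ 5.
Reduction 7 − 5 = 2.

2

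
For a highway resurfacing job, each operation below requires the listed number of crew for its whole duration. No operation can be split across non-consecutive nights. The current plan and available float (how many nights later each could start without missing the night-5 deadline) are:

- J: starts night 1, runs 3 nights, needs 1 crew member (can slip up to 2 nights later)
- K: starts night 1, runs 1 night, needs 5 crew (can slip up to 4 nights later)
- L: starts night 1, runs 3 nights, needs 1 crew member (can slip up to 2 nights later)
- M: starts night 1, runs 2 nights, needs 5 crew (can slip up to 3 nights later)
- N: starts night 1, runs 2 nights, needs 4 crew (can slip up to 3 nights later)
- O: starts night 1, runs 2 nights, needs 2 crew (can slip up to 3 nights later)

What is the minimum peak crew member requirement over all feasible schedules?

7

Early-start (J@1, K@1, L@1, M@1, N@1, O@1) gives peak 18: n1:18  n2:13  n3:2  n4:0  n5:0.
Shift M→2, N→4, O→4.
Schedule J@1, K@1, L@1, M@2, N@4, O@4: n1:7  n2:7  n3:7  n4:6  n5:6 — peak 7.
Total crew member-nights = 33 over 5 nights ⇒ peak ≥ ⌈33/5⌉ = 7, so 7 is optimal.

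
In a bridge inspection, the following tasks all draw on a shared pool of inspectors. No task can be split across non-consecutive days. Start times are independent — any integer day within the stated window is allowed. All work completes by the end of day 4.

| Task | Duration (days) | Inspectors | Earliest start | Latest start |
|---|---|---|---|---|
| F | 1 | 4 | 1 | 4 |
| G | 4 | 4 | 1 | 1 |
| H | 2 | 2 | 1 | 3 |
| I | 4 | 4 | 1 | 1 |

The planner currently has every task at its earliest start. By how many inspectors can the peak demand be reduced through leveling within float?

2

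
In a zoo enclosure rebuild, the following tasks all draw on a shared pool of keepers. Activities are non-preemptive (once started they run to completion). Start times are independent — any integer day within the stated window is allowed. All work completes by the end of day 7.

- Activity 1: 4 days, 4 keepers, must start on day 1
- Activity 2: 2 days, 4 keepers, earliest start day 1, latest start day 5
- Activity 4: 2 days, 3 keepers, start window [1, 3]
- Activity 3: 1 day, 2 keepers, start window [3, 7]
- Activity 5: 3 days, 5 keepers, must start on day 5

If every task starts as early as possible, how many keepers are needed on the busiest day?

Early-start schedule: Activity 1@1, Activity 2@1, Activity 4@1, Activity 3@3, Activity 5@5.
Load per day: day 1: 11, day 2: 11, day 3: 6, day 4: 4, day 5: 5, day 6: 5, day 7: 5.
Peak is 11.

11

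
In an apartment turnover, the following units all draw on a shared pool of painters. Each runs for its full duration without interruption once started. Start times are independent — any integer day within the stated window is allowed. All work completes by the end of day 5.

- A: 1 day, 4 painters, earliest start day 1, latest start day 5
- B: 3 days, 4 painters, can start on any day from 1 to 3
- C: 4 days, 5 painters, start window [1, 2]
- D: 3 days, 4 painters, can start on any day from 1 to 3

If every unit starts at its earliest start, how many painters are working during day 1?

At early start, day 1 has: A, B, C, D.
Demand: 4 + 4 + 5 + 4 = 17.

17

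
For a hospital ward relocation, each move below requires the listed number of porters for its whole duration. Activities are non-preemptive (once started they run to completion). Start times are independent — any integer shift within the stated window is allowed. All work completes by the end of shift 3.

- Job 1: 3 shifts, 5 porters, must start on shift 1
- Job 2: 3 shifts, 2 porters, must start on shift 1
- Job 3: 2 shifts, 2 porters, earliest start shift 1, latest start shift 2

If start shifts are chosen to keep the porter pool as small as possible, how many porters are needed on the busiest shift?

9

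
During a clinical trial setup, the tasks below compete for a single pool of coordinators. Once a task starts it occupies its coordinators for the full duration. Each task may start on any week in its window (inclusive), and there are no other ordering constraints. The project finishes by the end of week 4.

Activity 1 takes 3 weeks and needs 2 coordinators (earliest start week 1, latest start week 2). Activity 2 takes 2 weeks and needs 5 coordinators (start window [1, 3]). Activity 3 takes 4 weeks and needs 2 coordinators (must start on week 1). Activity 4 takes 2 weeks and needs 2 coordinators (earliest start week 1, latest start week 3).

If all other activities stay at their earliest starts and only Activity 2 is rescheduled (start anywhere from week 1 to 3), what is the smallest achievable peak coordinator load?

9

Activity 2@1: w1:11  w2:11  w3:4  w4:2 → peak 11
Activity 2@2: w1:6  w2:11  w3:9  w4:2 → peak 11
Activity 2@3: w1:6  w2:6  w3:9  w4:7 → peak 9
Best is Activity 2@3, peak 9.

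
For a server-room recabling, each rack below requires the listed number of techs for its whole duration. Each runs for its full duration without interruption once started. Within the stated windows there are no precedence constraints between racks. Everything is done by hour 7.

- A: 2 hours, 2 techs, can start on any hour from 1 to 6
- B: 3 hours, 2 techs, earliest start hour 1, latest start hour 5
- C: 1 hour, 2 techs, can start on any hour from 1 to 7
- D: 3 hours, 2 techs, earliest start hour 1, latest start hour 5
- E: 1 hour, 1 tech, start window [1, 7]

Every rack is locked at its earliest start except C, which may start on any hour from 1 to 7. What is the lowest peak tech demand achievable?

C@1: h1:9  h2:6  h3:4  h4:0  h5:0  h6:0  h7:0 → peak 9
C@2: h1:7  h2:8  h3:4  h4:0  h5:0  h6:0  h7:0 → peak 8
C@3: h1:7  h2:6  h3:6  h4:0  h5:0  h6:0  h7:0 → peak 7
C@4: h1:7  h2:6  h3:4  h4:2  h5:0  h6:0  h7:0 → peak 7
C@5: h1:7  h2:6  h3:4  h4:0  h5:2  h6:0  h7:0 → peak 7
C@6: h1:7  h2:6  h3:4  h4:0  h5:0  h6:2  h7:0 → peak 7
C@7: h1:7  h2:6  h3:4  h4:0  h5:0  h6:0  h7:2 → peak 7
Best is C@3, peak 7.

7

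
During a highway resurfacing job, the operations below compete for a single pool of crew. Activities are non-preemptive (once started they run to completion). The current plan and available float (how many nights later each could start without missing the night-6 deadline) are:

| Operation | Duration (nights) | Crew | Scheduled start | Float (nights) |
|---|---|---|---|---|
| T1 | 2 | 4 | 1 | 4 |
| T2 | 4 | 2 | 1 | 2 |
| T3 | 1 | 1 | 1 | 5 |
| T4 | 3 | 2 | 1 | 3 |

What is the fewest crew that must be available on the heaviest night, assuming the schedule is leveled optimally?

4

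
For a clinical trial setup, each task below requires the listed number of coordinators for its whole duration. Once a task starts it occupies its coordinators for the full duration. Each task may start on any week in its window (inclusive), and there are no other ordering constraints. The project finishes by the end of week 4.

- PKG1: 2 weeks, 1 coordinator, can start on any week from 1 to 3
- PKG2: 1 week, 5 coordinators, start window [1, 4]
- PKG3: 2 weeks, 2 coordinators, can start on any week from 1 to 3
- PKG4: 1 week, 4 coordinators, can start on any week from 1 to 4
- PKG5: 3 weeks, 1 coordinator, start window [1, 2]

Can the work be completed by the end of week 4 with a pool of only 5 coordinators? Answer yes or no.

Schedule PKG1@1, PKG2@4, PKG3@1, PKG4@3, PKG5@1: w1:4  w2:4  w3:5  w4:5 — peak 5 ≤ 5.

yes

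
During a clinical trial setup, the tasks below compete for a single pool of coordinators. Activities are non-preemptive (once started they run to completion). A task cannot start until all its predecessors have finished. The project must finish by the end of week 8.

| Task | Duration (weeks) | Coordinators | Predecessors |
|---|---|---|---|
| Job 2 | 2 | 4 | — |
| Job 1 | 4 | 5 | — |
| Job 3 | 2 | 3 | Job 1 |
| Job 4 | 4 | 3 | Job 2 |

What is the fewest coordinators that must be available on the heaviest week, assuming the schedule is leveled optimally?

8

Early-start (Job 2@1, Job 1@1, Job 3@5, Job 4@3) gives peak 9: w1:9  w2:9  w3:8  w4:8  w5:6  w6:6  w7:0  w8:0.
Shift Job 1→3, Job 3→7.
Schedule Job 2@1, Job 1@3, Job 3@7, Job 4@3: w1:4  w2:4  w3:8  w4:8  w5:8  w6:8  w7:3  w8:3 — peak 8.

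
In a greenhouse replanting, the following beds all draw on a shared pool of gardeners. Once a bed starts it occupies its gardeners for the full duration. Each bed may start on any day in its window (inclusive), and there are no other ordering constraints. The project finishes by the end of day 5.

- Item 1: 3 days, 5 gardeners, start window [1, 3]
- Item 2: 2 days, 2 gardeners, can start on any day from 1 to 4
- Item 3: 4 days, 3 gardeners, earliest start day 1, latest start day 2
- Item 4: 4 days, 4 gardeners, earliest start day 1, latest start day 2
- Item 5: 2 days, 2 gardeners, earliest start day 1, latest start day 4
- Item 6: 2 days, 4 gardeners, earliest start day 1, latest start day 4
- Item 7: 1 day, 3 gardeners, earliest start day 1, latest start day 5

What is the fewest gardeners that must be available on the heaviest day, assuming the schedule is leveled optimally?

14

Early-start (Item 1@1, Item 2@1, Item 3@1, Item 4@1, Item 5@1, Item 6@1, Item 7@1) gives peak 23: d1:23  d2:20  d3:12  d4:7  d5:0.
Shift Item 5→3, Item 6→4, Item 7→5.
Schedule Item 1@1, Item 2@1, Item 3@1, Item 4@1, Item 5@3, Item 6@4, Item 7@5: d1:14  d2:14  d3:14  d4:13  d5:7 — peak 14.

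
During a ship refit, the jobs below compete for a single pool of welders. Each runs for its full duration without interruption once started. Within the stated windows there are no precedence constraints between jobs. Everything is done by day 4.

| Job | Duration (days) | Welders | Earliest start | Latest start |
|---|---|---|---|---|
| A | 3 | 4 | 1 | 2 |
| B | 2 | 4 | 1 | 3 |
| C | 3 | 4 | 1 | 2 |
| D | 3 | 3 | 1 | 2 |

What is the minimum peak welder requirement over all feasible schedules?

Schedule A@1, B@1, C@1, D@1: d1:15  d2:15  d3:11  d4:0 — peak 15.
No arrangement of the 24 feasible schedules does better.

15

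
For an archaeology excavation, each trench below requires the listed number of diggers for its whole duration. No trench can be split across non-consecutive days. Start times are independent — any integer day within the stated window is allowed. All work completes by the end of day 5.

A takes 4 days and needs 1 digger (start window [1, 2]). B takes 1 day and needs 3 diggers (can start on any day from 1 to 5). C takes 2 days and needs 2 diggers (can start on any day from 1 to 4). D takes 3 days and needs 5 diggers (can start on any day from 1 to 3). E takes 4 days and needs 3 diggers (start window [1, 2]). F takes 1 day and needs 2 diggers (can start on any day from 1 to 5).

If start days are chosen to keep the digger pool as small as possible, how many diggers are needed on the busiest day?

9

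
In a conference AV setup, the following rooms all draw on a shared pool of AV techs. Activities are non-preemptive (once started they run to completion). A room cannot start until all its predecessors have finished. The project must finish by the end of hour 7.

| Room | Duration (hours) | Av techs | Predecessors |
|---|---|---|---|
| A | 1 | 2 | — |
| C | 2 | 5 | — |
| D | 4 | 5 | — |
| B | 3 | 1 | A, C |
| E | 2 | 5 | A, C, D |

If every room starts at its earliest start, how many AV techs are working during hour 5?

At early start, hour 5 has: B, E.
Demand: 1 + 5 = 6.

6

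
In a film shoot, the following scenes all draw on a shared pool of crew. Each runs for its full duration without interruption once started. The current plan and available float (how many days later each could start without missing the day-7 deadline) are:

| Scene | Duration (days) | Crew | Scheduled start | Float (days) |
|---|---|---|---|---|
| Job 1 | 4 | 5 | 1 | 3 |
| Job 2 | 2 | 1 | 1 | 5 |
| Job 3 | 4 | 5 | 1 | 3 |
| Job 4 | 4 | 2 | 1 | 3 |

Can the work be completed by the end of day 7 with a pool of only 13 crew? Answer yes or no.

Schedule Job 1@1, Job 2@1, Job 3@1, Job 4@3: d1:11  d2:11  d3:12  d4:12  d5:2  d6:2  d7:0 — peak 12 ≤ 13.

yes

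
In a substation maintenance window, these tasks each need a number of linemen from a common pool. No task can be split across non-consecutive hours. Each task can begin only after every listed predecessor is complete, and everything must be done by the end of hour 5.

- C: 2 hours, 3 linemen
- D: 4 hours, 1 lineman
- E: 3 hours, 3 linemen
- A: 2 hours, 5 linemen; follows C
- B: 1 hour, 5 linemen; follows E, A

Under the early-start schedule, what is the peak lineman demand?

Early-start schedule: C@1, D@1, E@1, A@3, B@5.
Load per hour: hour 1: 7, hour 2: 7, hour 3: 9, hour 4: 6, hour 5: 5.
Peak is 9.

9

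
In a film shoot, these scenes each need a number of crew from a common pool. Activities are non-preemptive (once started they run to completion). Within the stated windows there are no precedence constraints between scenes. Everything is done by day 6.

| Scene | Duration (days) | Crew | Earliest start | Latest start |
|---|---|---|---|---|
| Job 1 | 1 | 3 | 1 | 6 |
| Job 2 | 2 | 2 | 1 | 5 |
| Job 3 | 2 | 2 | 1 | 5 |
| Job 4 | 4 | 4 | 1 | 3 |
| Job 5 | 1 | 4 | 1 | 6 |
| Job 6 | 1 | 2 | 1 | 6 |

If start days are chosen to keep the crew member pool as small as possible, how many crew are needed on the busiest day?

6

Early-start (Job 1@1, Job 2@1, Job 3@1, Job 4@1, Job 5@1, Job 6@1) gives peak 17: d1:17  d2:8  d3:4  d4:4  d5:0  d6:0.
Shift Job 3→3, Job 4→2, Job 5→6, Job 6→5.
Schedule Job 1@1, Job 2@1, Job 3@3, Job 4@2, Job 5@6, Job 6@5: d1:5  d2:6  d3:6  d4:6  d5:6  d6:4 — peak 6.
Total crew member-days = 33 over 6 days ⇒ peak ≥ ⌈33/6⌉ = 6, so 6 is optimal.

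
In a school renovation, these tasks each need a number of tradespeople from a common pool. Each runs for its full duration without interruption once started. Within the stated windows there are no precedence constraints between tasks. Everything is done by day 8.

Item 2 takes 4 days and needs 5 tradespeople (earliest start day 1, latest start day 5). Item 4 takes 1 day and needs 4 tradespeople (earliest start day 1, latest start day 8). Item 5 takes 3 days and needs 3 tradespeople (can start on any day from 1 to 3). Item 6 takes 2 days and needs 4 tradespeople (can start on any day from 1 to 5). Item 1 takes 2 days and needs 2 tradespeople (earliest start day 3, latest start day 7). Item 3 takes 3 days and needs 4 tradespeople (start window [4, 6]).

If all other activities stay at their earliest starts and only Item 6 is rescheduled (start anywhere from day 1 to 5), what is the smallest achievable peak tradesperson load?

12

Item 6@1: d1:16  d2:12  d3:10  d4:11  d5:4  d6:4  d7:0  d8:0 → peak 16
Item 6@2: d1:12  d2:12  d3:14  d4:11  d5:4  d6:4  d7:0  d8:0 → peak 14
Item 6@3: d1:12  d2:8  d3:14  d4:15  d5:4  d6:4  d7:0  d8:0 → peak 15
Item 6@4: d1:12  d2:8  d3:10  d4:15  d5:8  d6:4  d7:0  d8:0 → peak 15
Item 6@5: d1:12  d2:8  d3:10  d4:11  d5:8  d6:8  d7:0  d8:0 → peak 12
Best is Item 6@5, peak 12.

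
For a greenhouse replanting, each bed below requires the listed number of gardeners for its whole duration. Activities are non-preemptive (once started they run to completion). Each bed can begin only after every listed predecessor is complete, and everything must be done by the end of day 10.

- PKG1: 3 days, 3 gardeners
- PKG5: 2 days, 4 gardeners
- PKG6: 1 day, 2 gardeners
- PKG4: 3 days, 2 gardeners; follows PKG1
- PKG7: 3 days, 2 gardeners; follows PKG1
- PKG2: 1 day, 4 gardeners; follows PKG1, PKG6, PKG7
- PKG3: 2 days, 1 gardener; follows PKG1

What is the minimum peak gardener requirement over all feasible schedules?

5

Early-start (PKG1@1, PKG5@1, PKG6@1, PKG4@4, PKG7@4, PKG2@7, PKG3@4) gives peak 9: d1:9  d2:7  d3:3  d4:5  d5:5  d6:4  d7:4  d8:0  d9:0  d10:0.
Shift PKG5→4, PKG4→6, PKG7→6, PKG2→9.
Schedule PKG1@1, PKG5@4, PKG6@1, PKG4@6, PKG7@6, PKG2@9, PKG3@4: d1:5  d2:3  d3:3  d4:5  d5:5  d6:4  d7:4  d8:4  d9:4  d10:0 — peak 5.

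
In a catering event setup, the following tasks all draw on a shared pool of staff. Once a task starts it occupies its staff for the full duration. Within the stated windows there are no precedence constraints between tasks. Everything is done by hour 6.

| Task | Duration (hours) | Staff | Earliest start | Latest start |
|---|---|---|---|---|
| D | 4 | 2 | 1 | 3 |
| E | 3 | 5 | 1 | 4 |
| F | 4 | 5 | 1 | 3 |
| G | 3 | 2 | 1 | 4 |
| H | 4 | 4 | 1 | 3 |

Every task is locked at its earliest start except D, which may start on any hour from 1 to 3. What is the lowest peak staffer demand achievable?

18

D@1: h1:18  h2:18  h3:18  h4:11  h5:0  h6:0 → peak 18
D@2: h1:16  h2:18  h3:18  h4:11  h5:2  h6:0 → peak 18
D@3: h1:16  h2:16  h3:18  h4:11  h5:2  h6:2 → peak 18
Best is D@1, peak 18.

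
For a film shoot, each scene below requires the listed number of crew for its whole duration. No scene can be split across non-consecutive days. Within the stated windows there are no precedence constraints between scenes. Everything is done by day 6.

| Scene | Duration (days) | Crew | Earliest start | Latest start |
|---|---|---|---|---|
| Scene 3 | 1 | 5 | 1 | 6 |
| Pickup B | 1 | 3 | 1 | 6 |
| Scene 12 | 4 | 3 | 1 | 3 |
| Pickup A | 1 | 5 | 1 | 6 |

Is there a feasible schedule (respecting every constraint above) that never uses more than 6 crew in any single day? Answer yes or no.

yes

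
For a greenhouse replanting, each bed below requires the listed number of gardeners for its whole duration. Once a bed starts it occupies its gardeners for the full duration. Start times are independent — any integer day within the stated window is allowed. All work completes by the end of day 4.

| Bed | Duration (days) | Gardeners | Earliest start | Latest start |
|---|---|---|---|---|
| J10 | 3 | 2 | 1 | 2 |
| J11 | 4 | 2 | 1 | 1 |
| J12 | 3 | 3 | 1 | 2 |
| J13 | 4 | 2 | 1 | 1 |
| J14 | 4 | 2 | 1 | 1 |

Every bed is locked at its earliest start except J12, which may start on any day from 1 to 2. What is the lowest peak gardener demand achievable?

11

J12@1: d1:11  d2:11  d3:11  d4:6 → peak 11
J12@2: d1:8  d2:11  d3:11  d4:9 → peak 11
Best is J12@1, peak 11.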